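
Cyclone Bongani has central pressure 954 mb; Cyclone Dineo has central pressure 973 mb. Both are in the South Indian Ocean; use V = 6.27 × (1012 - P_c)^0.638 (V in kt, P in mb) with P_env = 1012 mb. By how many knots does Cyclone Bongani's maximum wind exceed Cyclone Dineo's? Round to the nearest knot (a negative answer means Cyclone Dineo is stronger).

19 kt

Cyclone Bongani: ΔP = 58; V ≈ 6.27 × 58^0.638 ≈ 83.62 kt.
Cyclone Dineo: ΔP = 39; V ≈ 6.27 × 39^0.638 ≈ 64.92 kt.
Difference ≈ 83.62 − 64.92 = 18.70 → 19 kt.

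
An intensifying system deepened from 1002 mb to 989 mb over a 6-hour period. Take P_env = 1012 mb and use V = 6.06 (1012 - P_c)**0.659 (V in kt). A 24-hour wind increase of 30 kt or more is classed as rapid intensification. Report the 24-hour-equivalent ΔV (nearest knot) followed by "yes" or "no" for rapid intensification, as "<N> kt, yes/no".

V₁: ΔP = 10, V ≈ 6.06 × 10^0.659 ≈ 27.64 kt.
V₂: ΔP = 23, V ≈ 6.06 × 23^0.659 ≈ 47.85 kt.
ΔV over 6 h = 20.21 kt → 24 h equivalent = 20.21 × 24/6 ≈ 80.84 kt.
81 kt ≥ 30 kt ⇒ rapid intensification.

81 kt, yes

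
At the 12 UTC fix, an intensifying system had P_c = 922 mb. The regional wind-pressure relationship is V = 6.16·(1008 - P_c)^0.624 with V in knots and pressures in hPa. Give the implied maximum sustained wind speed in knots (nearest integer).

99 kt

ΔP = 1008 − 922 = 86 mb.
86^0.624 ≈ 16.111.
V ≈ 6.16 × 16.111 ≈ 99.2 kt.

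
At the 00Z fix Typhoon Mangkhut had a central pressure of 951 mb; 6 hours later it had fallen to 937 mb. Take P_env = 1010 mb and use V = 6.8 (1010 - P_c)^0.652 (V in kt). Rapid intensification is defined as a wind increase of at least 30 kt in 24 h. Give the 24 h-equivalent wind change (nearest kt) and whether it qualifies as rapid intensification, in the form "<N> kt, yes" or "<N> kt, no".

V₁: ΔP = 59, V ≈ 6.8 × 59^0.652 ≈ 97.07 kt.
V₂: ΔP = 73, V ≈ 6.8 × 73^0.652 ≈ 111.53 kt.
ΔV over 6 h = 14.46 kt → 24 h equivalent = 14.46 × 24/6 ≈ 57.84 kt.
58 kt ≥ 30 kt ⇒ rapid intensification.

58 kt, yes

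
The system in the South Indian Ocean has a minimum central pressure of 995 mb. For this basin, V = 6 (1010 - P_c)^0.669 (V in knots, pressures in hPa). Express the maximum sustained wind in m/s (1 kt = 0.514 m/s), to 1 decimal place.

ΔP = 1010 − 995 = 15 mb.
V ≈ 6 × 15^0.669 = 6 × 6.121 ≈ 36.725 kt.
36.725 × 0.514 ≈ 18.88 m/s → 18.9 m/s.

18.9 m/s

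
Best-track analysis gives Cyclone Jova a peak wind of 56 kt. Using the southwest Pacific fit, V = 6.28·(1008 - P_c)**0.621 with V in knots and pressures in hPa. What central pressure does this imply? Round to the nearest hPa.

ΔP = (V / 6.28)^(1/0.621) = (56/6.28)^1.610.
56/6.28 = 8.917; 8.917^1.610 ≈ 33.90 hPa.
P_c = 1008 − 33.90 = 974.10 ≈ 974 hPa.

974 hPa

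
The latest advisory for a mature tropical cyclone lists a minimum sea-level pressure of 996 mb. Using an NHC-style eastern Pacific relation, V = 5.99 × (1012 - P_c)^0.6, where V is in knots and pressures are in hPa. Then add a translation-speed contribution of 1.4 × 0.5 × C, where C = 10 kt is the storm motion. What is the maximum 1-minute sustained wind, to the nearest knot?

39 kt

ΔP = 1012 − 996 = 16 mb.
16^0.6 ≈ 5.278.
V ≈ 5.99 × 5.278 ≈ 31.6 kt.
Translation term: 1.4 × 0.5 × 10 = 7 kt.
Corrected V ≈ 38.6 kt → 39 kt.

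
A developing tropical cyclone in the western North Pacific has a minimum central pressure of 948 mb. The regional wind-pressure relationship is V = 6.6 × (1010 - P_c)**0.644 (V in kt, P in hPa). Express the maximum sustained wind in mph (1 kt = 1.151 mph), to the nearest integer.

108 mph

ΔP = 1010 − 948 = 62 mb.
V ≈ 6.6 × 62^0.644 = 6.6 × 14.266 ≈ 94.155 kt.
94.155 × 1.151 ≈ 108.37 mph → 108 mph.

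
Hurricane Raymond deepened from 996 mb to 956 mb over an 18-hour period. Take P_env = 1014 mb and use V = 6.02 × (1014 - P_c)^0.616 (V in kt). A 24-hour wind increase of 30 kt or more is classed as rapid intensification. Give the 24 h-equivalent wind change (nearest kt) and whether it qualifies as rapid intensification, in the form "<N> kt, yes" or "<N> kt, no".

V₁: ΔP = 18, V ≈ 6.02 × 18^0.616 ≈ 35.71 kt.
V₂: ΔP = 58, V ≈ 6.02 × 58^0.616 ≈ 73.43 kt.
ΔV over 18 h = 37.72 kt → 24 h equivalent = 37.72 × 24/18 ≈ 50.29 kt.
50 kt ≥ 30 kt ⇒ rapid intensification.

50 kt, yes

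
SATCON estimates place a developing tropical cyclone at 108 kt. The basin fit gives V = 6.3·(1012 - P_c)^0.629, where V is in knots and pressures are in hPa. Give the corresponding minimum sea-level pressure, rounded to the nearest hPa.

920 hPa

ΔP = (V / 6.3)^(1/0.629) = (108/6.3)^1.590.
108/6.3 = 17.143; 17.143^1.590 ≈ 91.62 hPa.
P_c = 1012 − 91.62 = 920.38 ≈ 920 hPa.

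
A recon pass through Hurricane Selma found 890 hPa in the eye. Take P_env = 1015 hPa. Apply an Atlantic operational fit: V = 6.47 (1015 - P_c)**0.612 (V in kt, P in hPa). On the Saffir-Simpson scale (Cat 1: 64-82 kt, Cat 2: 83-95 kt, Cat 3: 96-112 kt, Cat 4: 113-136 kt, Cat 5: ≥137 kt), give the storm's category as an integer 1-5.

ΔP = 1015 − 890 = 125 hPa.
V ≈ 6.47 × 125^0.612 = 6.47 × 19.20 ≈ 124 kt.
124 kt falls in the Category 4 band.

4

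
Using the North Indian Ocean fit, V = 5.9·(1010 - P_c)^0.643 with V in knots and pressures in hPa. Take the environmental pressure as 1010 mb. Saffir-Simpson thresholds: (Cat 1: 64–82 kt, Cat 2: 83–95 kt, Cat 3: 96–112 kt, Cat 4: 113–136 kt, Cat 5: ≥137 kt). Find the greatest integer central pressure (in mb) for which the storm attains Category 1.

969 mb

Category 1 begins at V = 64 kt.
Required ΔP = (64/5.9)^(1/0.643) = 10.847^1.555 ≈ 40.75 mb.
P_c ≤ 1010 − 40.75 = 969.25, so the highest integer P_c is 969 mb.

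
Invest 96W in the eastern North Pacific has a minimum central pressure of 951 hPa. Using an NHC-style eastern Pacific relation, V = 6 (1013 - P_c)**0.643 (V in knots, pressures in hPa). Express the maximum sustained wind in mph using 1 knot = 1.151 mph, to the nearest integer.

98 mph

ΔP = 1013 − 951 = 62 hPa.
V ≈ 6 × 62^0.643 = 6 × 14.207 ≈ 85.243 kt.
85.243 × 1.151 ≈ 98.11 mph → 98 mph.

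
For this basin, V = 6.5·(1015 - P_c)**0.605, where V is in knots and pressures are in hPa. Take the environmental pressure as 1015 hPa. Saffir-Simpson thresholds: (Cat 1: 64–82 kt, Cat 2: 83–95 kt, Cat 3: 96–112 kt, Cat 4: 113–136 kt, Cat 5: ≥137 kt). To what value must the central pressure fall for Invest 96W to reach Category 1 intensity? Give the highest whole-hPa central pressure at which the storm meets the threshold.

Category 1 begins at V = 64 kt.
Required ΔP = (64/6.5)^(1/0.605) = 9.846^1.653 ≈ 43.83 hPa.
P_c ≤ 1015 − 43.83 = 971.17, so the highest integer P_c is 971 hPa.

971 hPa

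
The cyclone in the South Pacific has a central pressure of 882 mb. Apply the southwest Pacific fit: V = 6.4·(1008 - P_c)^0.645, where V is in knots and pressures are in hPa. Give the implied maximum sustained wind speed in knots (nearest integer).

ΔP = 1008 − 882 = 126 mb.
126^0.645 ≈ 22.633.
V ≈ 6.4 × 22.633 ≈ 144.9 kt.

145 kt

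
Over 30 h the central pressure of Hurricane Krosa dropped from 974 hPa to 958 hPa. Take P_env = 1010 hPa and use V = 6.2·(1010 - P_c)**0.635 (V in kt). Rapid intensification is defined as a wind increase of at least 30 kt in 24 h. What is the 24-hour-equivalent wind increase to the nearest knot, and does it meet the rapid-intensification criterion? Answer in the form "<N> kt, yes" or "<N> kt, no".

13 kt, no

V₁: ΔP = 36, V ≈ 6.2 × 36^0.635 ≈ 60.35 kt.
V₂: ΔP = 52, V ≈ 6.2 × 52^0.635 ≈ 76.22 kt.
ΔV over 30 h = 15.87 kt → 24 h equivalent = 15.87 × 24/30 ≈ 12.70 kt.
13 kt < 30 kt ⇒ not rapid intensification.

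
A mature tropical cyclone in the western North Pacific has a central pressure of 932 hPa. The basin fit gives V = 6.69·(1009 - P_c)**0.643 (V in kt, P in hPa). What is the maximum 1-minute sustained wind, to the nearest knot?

109 kt

ΔP = 1009 − 932 = 77 hPa.
77^0.643 ≈ 16.331.
V ≈ 6.69 × 16.331 ≈ 109.3 kt.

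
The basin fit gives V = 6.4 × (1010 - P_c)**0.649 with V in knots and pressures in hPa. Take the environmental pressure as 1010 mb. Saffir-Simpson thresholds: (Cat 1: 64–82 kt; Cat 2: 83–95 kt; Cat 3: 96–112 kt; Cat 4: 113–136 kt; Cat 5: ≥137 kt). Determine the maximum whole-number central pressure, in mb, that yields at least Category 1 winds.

975 mb

Category 1 begins at V = 64 kt.
Required ΔP = (64/6.4)^(1/0.649) = 10.000^1.541 ≈ 34.74 mb.
P_c ≤ 1010 − 34.74 = 975.26, so the highest integer P_c is 975 mb.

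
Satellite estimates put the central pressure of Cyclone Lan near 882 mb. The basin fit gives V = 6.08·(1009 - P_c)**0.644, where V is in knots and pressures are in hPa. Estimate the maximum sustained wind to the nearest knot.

ΔP = 1009 − 882 = 127 mb.
127^0.644 ≈ 22.639.
V ≈ 6.08 × 22.639 ≈ 137.6 kt.

138 kt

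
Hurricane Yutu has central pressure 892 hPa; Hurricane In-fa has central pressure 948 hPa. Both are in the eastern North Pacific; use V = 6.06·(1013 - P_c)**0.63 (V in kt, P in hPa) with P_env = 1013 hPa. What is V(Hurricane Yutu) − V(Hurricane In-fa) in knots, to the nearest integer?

Hurricane Yutu: ΔP = 121; V ≈ 6.06 × 121^0.63 ≈ 124.34 kt.
Hurricane In-fa: ΔP = 65; V ≈ 6.06 × 65^0.63 ≈ 84.06 kt.
Difference ≈ 124.34 − 84.06 = 40.28 → 40 kt.

40 kt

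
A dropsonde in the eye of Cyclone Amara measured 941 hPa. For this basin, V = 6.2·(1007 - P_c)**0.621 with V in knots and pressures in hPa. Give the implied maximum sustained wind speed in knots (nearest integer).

84 kt

ΔP = 1007 − 941 = 66 hPa.
66^0.621 ≈ 13.488.
V ≈ 6.2 × 13.488 ≈ 83.6 kt.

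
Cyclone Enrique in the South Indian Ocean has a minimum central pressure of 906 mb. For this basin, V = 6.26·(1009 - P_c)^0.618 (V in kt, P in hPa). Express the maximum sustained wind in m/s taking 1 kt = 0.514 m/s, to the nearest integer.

ΔP = 1009 − 906 = 103 mb.
V ≈ 6.26 × 103^0.618 = 6.26 × 17.536 ≈ 109.776 kt.
109.776 × 0.514 ≈ 56.42 m/s → 56 m/s.

56 m/s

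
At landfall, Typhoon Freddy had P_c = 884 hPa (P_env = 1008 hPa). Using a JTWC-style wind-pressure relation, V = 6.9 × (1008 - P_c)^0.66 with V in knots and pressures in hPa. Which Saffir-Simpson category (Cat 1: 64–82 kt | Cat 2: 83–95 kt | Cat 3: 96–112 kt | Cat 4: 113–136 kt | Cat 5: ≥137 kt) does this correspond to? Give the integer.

5

ΔP = 1008 − 884 = 124 hPa.
V ≈ 6.9 × 124^0.66 = 6.9 × 24.08 ≈ 166 kt.
166 kt falls in the Category 5 band.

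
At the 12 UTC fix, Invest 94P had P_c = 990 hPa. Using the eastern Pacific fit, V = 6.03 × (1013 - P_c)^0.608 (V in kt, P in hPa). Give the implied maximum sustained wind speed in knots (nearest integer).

41 kt

ΔP = 1013 − 990 = 23 hPa.
23^0.608 ≈ 6.729.
V ≈ 6.03 × 6.729 ≈ 40.6 kt.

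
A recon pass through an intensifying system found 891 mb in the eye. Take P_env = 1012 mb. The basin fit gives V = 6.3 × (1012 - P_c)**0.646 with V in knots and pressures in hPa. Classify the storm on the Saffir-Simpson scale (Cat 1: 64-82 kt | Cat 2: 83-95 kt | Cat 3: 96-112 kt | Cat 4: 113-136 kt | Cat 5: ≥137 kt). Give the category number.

ΔP = 1012 − 891 = 121 mb.
V ≈ 6.3 × 121^0.646 = 6.3 × 22.16 ≈ 140 kt.
140 kt falls in the Category 5 band.

5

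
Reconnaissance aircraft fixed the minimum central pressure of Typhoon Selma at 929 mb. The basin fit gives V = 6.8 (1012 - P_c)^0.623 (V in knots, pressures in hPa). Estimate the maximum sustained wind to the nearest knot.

ΔP = 1012 − 929 = 83 mb.
83^0.623 ≈ 15.689.
V ≈ 6.8 × 15.689 ≈ 106.7 kt.

107 kt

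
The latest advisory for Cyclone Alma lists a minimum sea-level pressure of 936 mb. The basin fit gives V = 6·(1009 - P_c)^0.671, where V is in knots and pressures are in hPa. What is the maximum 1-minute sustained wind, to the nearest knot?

ΔP = 1009 − 936 = 73 mb.
73^0.671 ≈ 17.795.
V ≈ 6 × 17.795 ≈ 106.8 kt.

107 kt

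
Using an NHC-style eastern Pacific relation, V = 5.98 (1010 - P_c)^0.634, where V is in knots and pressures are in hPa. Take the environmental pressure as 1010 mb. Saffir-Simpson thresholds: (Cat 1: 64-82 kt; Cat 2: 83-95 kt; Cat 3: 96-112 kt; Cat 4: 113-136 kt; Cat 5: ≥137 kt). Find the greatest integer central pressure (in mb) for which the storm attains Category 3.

Category 3 begins at V = 96 kt.
Required ΔP = (96/5.98)^(1/0.634) = 16.054^1.577 ≈ 79.71 mb.
P_c ≤ 1010 − 79.71 = 930.29, so the highest integer P_c is 930 mb.

930 mb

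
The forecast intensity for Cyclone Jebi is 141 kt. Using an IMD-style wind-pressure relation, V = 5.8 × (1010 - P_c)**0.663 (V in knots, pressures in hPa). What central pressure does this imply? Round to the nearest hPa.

887 hPa

ΔP = (V / 5.8)^(1/0.663) = (141/5.8)^1.508.
141/5.8 = 24.310; 24.310^1.508 ≈ 123.08 hPa.
P_c = 1010 − 123.08 = 886.92 ≈ 887 hPa.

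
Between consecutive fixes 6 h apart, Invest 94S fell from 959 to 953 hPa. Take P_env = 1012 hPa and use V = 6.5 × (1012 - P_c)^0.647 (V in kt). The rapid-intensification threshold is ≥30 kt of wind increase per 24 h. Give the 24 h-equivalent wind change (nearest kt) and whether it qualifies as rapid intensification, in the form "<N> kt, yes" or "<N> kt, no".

24 kt, no

V₁: ΔP = 53, V ≈ 6.5 × 53^0.647 ≈ 84.82 kt.
V₂: ΔP = 59, V ≈ 6.5 × 59^0.647 ≈ 90.92 kt.
ΔV over 6 h = 6.10 kt → 24 h equivalent = 6.10 × 24/6 ≈ 24.40 kt.
24 kt < 30 kt ⇒ not rapid intensification.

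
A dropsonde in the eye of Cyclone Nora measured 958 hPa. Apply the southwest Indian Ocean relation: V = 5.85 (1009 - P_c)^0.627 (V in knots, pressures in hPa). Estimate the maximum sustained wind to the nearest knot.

ΔP = 1009 − 958 = 51 hPa.
51^0.627 ≈ 11.766.
V ≈ 5.85 × 11.766 ≈ 68.8 kt.

69 kt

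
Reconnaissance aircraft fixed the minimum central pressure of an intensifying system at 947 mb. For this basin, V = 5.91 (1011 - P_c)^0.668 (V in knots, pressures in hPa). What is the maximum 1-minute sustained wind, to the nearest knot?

ΔP = 1011 − 947 = 64 mb.
64^0.668 ≈ 16.089.
V ≈ 5.91 × 16.089 ≈ 95.1 kt.

95 kt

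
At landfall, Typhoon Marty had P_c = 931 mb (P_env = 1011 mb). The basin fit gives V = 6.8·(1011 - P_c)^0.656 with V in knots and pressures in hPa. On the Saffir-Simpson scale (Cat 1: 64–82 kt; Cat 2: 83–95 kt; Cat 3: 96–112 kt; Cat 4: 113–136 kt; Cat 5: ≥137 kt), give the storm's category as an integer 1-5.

ΔP = 1011 − 931 = 80 mb.
V ≈ 6.8 × 80^0.656 = 6.8 × 17.72 ≈ 120 kt.
120 kt falls in the Category 4 band.

4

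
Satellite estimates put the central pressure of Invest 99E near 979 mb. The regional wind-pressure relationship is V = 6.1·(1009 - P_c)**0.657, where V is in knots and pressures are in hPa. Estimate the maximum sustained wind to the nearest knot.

ΔP = 1009 − 979 = 30 mb.
30^0.657 ≈ 9.343.
V ≈ 6.1 × 9.343 ≈ 57.0 kt.

57 kt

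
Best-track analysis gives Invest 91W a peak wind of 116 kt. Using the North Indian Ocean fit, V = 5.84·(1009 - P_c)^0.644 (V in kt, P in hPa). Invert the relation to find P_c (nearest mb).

905 mb

ΔP = (V / 5.84)^(1/0.644) = (116/5.84)^1.553.
116/5.84 = 19.863; 19.863^1.553 ≈ 103.66 mb.
P_c = 1009 − 103.66 = 905.34 ≈ 905 mb.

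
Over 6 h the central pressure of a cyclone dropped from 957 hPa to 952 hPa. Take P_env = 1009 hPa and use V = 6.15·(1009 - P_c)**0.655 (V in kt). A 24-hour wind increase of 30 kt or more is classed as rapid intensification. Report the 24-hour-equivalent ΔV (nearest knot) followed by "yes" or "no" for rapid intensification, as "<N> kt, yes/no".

20 kt, no

V₁: ΔP = 52, V ≈ 6.15 × 52^0.655 ≈ 81.82 kt.
V₂: ΔP = 57, V ≈ 6.15 × 57^0.655 ≈ 86.89 kt.
ΔV over 6 h = 5.07 kt → 24 h equivalent = 5.07 × 24/6 ≈ 20.28 kt.
20 kt < 30 kt ⇒ not rapid intensification.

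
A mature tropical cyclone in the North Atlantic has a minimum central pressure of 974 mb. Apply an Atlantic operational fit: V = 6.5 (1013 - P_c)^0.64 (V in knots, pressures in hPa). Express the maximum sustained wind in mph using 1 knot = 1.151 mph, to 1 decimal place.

78.0 mph

ΔP = 1013 − 974 = 39 mb.
V ≈ 6.5 × 39^0.64 = 6.5 × 10.430 ≈ 67.795 kt.
67.795 × 1.151 ≈ 78.03 mph → 78.0 mph.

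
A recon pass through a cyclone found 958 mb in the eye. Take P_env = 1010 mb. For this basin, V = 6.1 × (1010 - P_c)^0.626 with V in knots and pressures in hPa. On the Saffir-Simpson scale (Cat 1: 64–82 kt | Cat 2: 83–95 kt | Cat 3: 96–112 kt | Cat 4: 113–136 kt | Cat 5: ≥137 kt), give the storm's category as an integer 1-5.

1

ΔP = 1010 − 958 = 52 mb.
V ≈ 6.1 × 52^0.626 = 6.1 × 11.86 ≈ 72 kt.
72 kt falls in the Category 1 band.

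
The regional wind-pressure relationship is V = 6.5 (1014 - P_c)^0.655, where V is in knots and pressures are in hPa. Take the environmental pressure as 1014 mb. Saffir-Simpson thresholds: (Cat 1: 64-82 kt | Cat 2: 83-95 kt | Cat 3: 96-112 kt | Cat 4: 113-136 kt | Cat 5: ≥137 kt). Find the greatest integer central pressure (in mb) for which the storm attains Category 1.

981 mb

Category 1 begins at V = 64 kt.
Required ΔP = (64/6.5)^(1/0.655) = 9.846^1.527 ≈ 32.84 mb.
P_c ≤ 1014 − 32.84 = 981.16, so the highest integer P_c is 981 mb.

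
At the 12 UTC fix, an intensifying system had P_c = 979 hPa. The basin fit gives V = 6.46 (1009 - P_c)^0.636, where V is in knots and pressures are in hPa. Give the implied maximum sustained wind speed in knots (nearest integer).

56 kt

ΔP = 1009 − 979 = 30 hPa.
30^0.636 ≈ 8.699.
V ≈ 6.46 × 8.699 ≈ 56.2 kt.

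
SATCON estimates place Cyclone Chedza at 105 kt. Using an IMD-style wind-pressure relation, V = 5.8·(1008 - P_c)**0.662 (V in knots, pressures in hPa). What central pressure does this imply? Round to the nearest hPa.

929 hPa

ΔP = (V / 5.8)^(1/0.662) = (105/5.8)^1.511.
105/5.8 = 18.103; 18.103^1.511 ≈ 79.42 hPa.
P_c = 1008 − 79.42 = 928.58 ≈ 929 hPa.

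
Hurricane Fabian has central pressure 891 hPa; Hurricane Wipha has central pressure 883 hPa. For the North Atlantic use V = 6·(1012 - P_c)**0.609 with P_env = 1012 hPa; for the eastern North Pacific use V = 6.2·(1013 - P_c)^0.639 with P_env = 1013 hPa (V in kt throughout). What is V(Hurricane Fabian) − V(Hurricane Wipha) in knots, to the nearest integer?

Hurricane Fabian: ΔP = 121; V ≈ 6 × 121^0.609 ≈ 111.32 kt.
Hurricane Wipha: ΔP = 130; V ≈ 6.2 × 130^0.639 ≈ 139.06 kt.
Difference ≈ 111.32 − 139.06 = -27.74 → -28 kt.

-28 kt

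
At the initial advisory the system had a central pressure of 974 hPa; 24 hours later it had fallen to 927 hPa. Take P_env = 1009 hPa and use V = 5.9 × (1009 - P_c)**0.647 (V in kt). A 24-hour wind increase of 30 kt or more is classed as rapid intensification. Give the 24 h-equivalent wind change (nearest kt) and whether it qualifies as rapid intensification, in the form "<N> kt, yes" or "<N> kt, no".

V₁: ΔP = 35, V ≈ 5.9 × 35^0.647 ≈ 58.87 kt.
V₂: ΔP = 82, V ≈ 5.9 × 82^0.647 ≈ 102.12 kt.
ΔV over 24 h = 43.25 kt → 24 h equivalent = 43.25 × 24/24 ≈ 43.25 kt.
43 kt ≥ 30 kt ⇒ rapid intensification.

43 kt, yes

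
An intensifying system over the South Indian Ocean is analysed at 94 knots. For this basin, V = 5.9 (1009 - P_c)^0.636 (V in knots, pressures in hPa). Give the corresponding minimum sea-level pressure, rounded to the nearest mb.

931 mb

ΔP = (V / 5.9)^(1/0.636) = (94/5.9)^1.572.
94/5.9 = 15.932; 15.932^1.572 ≈ 77.69 mb.
P_c = 1009 − 77.69 = 931.31 ≈ 931 mb.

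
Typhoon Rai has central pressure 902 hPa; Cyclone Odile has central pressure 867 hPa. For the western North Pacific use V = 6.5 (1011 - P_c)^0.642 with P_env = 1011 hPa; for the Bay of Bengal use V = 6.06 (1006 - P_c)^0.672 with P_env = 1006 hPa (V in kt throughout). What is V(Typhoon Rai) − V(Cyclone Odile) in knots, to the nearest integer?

-35 kt

Typhoon Rai: ΔP = 109; V ≈ 6.5 × 109^0.642 ≈ 132.11 kt.
Cyclone Odile: ΔP = 139; V ≈ 6.06 × 139^0.672 ≈ 166.95 kt.
Difference ≈ 132.11 − 166.95 = -34.84 → -35 kt.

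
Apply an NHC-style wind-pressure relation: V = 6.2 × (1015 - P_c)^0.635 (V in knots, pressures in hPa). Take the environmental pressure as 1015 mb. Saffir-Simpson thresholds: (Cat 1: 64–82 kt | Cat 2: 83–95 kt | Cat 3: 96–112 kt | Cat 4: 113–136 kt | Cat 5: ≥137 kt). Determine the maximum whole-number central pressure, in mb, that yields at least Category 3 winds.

Category 3 begins at V = 96 kt.
Required ΔP = (96/6.2)^(1/0.635) = 15.484^1.575 ≈ 74.79 mb.
P_c ≤ 1015 − 74.79 = 940.21, so the highest integer P_c is 940 mb.

940 mb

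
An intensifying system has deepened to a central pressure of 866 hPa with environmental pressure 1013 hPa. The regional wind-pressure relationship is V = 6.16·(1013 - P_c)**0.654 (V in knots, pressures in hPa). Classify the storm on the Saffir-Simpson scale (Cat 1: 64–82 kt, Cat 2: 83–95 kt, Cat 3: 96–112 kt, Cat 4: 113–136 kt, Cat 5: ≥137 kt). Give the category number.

5

ΔP = 1013 − 866 = 147 hPa.
V ≈ 6.16 × 147^0.654 = 6.16 × 26.15 ≈ 161 kt.
161 kt falls in the Category 5 band.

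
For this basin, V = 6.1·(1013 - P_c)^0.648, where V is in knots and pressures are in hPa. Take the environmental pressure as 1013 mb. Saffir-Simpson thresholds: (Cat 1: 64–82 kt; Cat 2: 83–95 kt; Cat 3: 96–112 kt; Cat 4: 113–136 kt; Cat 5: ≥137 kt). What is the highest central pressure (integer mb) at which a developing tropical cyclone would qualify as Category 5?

891 mb

Category 5 begins at V = 137 kt.
Required ΔP = (137/6.1)^(1/0.648) = 22.459^1.543 ≈ 121.75 mb.
P_c ≤ 1013 − 121.75 = 891.25, so the highest integer P_c is 891 mb.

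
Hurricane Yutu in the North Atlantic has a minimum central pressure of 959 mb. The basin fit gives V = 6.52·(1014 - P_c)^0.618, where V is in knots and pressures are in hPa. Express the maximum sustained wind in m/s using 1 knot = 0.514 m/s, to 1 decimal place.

ΔP = 1014 − 959 = 55 mb.
V ≈ 6.52 × 55^0.618 = 6.52 × 11.900 ≈ 77.587 kt.
77.587 × 0.514 ≈ 39.88 m/s → 39.9 m/s.

39.9 m/s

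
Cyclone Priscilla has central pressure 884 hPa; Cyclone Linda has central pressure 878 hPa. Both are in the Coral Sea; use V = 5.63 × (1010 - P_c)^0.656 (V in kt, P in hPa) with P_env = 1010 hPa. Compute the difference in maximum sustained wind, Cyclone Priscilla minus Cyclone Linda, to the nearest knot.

-4 kt

Cyclone Priscilla: ΔP = 126; V ≈ 5.63 × 126^0.656 ≈ 134.39 kt.
Cyclone Linda: ΔP = 132; V ≈ 5.63 × 132^0.656 ≈ 138.55 kt.
Difference ≈ 134.39 − 138.55 = -4.16 → -4 kt.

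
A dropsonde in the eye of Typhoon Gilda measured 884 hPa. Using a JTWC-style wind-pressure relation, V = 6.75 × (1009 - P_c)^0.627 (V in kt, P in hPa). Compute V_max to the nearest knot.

139 kt

ΔP = 1009 − 884 = 125 hPa.
125^0.627 ≈ 20.643.
V ≈ 6.75 × 20.643 ≈ 139.3 kt.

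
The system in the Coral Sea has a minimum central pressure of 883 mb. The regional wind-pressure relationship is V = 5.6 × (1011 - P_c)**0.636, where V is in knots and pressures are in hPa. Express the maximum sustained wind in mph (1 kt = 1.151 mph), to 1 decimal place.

141.1 mph

ΔP = 1011 − 883 = 128 mb.
V ≈ 5.6 × 128^0.636 = 5.6 × 21.887 ≈ 122.567 kt.
122.567 × 1.151 ≈ 141.07 mph → 141.1 mph.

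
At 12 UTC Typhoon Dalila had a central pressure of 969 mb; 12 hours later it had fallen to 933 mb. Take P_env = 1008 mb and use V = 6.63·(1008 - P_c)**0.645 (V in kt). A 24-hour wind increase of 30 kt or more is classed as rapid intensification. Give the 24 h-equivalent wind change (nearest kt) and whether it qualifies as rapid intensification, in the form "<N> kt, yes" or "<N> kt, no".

74 kt, yes

V₁: ΔP = 39, V ≈ 6.63 × 39^0.645 ≈ 70.43 kt.
V₂: ΔP = 75, V ≈ 6.63 × 75^0.645 ≈ 107.38 kt.
ΔV over 12 h = 36.95 kt → 24 h equivalent = 36.95 × 24/12 ≈ 73.90 kt.
74 kt ≥ 30 kt ⇒ rapid intensification.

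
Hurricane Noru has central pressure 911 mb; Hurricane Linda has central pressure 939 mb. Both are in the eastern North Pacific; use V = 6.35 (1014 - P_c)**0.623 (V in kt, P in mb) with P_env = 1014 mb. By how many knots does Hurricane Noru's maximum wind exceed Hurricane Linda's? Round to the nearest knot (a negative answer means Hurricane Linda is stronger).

Hurricane Noru: ΔP = 103; V ≈ 6.35 × 103^0.623 ≈ 113.96 kt.
Hurricane Linda: ΔP = 75; V ≈ 6.35 × 75^0.623 ≈ 93.53 kt.
Difference ≈ 113.96 − 93.53 = 20.43 → 20 kt.

20 kt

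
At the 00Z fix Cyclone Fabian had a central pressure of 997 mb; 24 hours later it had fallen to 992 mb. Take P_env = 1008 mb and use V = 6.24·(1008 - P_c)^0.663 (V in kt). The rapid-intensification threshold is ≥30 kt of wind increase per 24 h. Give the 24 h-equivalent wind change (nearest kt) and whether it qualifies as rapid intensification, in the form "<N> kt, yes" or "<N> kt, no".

V₁: ΔP = 11, V ≈ 6.24 × 11^0.663 ≈ 30.59 kt.
V₂: ΔP = 16, V ≈ 6.24 × 16^0.663 ≈ 39.22 kt.
ΔV over 24 h = 8.63 kt → 24 h equivalent = 8.63 × 24/24 ≈ 8.63 kt.
9 kt < 30 kt ⇒ not rapid intensification.

9 kt, no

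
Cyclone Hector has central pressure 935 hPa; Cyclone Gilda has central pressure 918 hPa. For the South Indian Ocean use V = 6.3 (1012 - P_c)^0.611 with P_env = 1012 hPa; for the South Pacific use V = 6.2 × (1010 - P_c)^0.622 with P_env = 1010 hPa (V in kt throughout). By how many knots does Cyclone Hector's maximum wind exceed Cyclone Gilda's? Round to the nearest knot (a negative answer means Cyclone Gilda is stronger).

-14 kt

Cyclone Hector: ΔP = 77; V ≈ 6.3 × 77^0.611 ≈ 89.53 kt.
Cyclone Gilda: ΔP = 92; V ≈ 6.2 × 92^0.622 ≈ 103.24 kt.
Difference ≈ 89.53 − 103.24 = -13.71 → -14 kt.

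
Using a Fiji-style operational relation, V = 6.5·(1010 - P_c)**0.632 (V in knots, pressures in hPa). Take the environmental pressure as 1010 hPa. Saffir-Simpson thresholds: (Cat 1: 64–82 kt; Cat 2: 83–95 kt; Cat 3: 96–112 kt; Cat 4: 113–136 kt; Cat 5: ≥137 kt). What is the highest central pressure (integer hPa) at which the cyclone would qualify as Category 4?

918 hPa

Category 4 begins at V = 113 kt.
Required ΔP = (113/6.5)^(1/0.632) = 17.385^1.582 ≈ 91.68 hPa.
P_c ≤ 1010 − 91.68 = 918.32, so the highest integer P_c is 918 hPa.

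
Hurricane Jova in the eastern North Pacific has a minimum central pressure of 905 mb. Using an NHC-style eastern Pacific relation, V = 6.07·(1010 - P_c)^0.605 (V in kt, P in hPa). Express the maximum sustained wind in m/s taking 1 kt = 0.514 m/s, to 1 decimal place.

ΔP = 1010 − 905 = 105 mb.
V ≈ 6.07 × 105^0.605 = 6.07 × 16.704 ≈ 101.393 kt.
101.393 × 0.514 ≈ 52.12 m/s → 52.1 m/s.

52.1 m/s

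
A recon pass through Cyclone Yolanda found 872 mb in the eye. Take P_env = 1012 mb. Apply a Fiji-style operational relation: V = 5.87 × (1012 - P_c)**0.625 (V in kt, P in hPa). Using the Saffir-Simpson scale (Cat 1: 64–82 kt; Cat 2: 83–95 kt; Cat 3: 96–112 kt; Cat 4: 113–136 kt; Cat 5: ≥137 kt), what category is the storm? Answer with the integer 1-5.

ΔP = 1012 − 872 = 140 mb.
V ≈ 5.87 × 140^0.625 = 5.87 × 21.94 ≈ 129 kt.
129 kt falls in the Category 4 band.

4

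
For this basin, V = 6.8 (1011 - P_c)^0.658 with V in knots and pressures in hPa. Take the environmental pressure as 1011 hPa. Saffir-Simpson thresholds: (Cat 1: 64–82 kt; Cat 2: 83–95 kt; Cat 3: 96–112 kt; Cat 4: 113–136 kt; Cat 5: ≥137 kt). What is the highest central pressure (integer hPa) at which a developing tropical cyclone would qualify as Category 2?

966 hPa

Category 2 begins at V = 83 kt.
Required ΔP = (83/6.8)^(1/0.658) = 12.206^1.520 ≈ 44.80 hPa.
P_c ≤ 1011 − 44.80 = 966.20, so the highest integer P_c is 966 hPa.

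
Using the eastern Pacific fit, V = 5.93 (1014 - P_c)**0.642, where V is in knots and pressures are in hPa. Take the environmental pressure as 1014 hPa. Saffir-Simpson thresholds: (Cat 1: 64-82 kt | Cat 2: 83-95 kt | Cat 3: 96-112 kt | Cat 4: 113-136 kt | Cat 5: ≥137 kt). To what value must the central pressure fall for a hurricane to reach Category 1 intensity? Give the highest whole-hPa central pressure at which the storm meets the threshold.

Category 1 begins at V = 64 kt.
Required ΔP = (64/5.93)^(1/0.642) = 10.793^1.558 ≈ 40.67 hPa.
P_c ≤ 1014 − 40.67 = 973.33, so the highest integer P_c is 973 hPa.

973 hPa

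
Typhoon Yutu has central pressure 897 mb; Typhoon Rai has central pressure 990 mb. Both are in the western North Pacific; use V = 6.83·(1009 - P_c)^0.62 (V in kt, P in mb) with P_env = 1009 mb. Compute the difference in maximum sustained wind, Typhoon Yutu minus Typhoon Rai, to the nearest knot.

Typhoon Yutu: ΔP = 112; V ≈ 6.83 × 112^0.62 ≈ 127.33 kt.
Typhoon Rai: ΔP = 19; V ≈ 6.83 × 19^0.62 ≈ 42.39 kt.
Difference ≈ 127.33 − 42.39 = 84.94 → 85 kt.

85 kt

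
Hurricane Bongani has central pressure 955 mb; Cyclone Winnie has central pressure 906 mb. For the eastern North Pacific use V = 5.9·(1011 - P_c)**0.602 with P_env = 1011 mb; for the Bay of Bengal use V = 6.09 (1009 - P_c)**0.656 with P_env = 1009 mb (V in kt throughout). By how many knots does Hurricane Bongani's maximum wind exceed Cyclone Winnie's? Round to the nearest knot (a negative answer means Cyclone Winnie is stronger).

Hurricane Bongani: ΔP = 56; V ≈ 5.9 × 56^0.602 ≈ 66.57 kt.
Cyclone Winnie: ΔP = 103; V ≈ 6.09 × 103^0.656 ≈ 127.36 kt.
Difference ≈ 66.57 − 127.36 = -60.79 → -61 kt.

-61 kt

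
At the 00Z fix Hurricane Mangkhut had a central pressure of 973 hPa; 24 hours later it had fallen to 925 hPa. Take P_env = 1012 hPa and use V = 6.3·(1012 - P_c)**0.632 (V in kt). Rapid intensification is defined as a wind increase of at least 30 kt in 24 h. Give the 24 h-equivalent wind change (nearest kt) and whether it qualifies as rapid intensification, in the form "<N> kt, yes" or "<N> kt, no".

V₁: ΔP = 39, V ≈ 6.3 × 39^0.632 ≈ 63.81 kt.
V₂: ΔP = 87, V ≈ 6.3 × 87^0.632 ≈ 105.95 kt.
ΔV over 24 h = 42.14 kt → 24 h equivalent = 42.14 × 24/24 ≈ 42.14 kt.
42 kt ≥ 30 kt ⇒ rapid intensification.

42 kt, yes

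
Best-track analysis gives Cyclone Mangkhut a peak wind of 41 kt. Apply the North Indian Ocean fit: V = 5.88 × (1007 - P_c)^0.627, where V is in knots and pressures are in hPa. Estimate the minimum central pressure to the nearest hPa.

ΔP = (V / 5.88)^(1/0.627) = (41/5.88)^1.595.
41/5.88 = 6.973; 6.973^1.595 ≈ 22.14 hPa.
P_c = 1007 − 22.14 = 984.86 ≈ 985 hPa.

985 hPa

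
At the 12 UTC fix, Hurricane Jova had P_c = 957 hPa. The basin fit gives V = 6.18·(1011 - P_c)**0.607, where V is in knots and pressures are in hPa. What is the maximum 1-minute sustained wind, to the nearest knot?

ΔP = 1011 − 957 = 54 hPa.
54^0.607 ≈ 11.261.
V ≈ 6.18 × 11.261 ≈ 69.6 kt.

70 kt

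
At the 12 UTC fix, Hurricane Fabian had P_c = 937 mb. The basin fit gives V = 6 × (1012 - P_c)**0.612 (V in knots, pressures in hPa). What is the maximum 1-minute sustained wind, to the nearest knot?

84 kt

ΔP = 1012 − 937 = 75 mb.
75^0.612 ≈ 14.046.
V ≈ 6 × 14.046 ≈ 84.3 kt.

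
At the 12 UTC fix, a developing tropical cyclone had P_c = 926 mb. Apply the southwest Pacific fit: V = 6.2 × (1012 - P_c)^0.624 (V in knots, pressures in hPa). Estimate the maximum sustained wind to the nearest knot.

ΔP = 1012 − 926 = 86 mb.
86^0.624 ≈ 16.111.
V ≈ 6.2 × 16.111 ≈ 99.9 kt.

100 kt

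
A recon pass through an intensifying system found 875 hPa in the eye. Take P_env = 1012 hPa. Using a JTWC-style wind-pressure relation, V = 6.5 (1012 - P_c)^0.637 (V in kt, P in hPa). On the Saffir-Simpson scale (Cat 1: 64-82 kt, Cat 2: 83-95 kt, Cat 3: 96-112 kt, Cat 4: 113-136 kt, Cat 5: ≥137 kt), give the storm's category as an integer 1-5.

5

ΔP = 1012 − 875 = 137 hPa.
V ≈ 6.5 × 137^0.637 = 6.5 × 22.97 ≈ 149 kt.
149 kt falls in the Category 5 band.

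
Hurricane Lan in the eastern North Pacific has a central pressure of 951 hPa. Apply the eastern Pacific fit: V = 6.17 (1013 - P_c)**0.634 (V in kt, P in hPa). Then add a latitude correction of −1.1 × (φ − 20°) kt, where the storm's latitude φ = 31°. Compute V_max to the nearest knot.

72 kt

ΔP = 1013 − 951 = 62 hPa.
62^0.634 ≈ 13.689.
V ≈ 6.17 × 13.689 ≈ 84.5 kt.
Latitude correction: −1.1 × (31 − 20) = -12.1 kt.
Corrected V ≈ 72.4 kt → 72 kt.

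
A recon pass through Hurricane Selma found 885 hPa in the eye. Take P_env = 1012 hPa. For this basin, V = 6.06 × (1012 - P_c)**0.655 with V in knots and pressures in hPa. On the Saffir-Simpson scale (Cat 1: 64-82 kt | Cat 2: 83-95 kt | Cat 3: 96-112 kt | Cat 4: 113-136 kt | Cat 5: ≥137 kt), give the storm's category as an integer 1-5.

5

ΔP = 1012 − 885 = 127 hPa.
V ≈ 6.06 × 127^0.655 = 6.06 × 23.88 ≈ 145 kt.
145 kt falls in the Category 5 band.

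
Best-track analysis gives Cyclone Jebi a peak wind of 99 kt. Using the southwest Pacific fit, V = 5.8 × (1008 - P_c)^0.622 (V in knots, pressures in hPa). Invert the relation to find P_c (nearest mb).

912 mb

ΔP = (V / 5.8)^(1/0.622) = (99/5.8)^1.608.
99/5.8 = 17.069; 17.069^1.608 ≈ 95.73 mb.
P_c = 1008 − 95.73 = 912.27 ≈ 912 mb.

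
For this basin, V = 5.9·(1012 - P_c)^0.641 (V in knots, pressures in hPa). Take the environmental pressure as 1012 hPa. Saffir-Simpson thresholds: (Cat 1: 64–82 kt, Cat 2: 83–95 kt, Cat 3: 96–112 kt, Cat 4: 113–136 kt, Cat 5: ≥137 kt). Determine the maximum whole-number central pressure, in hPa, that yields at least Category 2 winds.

Category 2 begins at V = 83 kt.
Required ΔP = (83/5.9)^(1/0.641) = 14.068^1.560 ≈ 61.84 hPa.
P_c ≤ 1012 − 61.84 = 950.16, so the highest integer P_c is 950 hPa.

950 hPa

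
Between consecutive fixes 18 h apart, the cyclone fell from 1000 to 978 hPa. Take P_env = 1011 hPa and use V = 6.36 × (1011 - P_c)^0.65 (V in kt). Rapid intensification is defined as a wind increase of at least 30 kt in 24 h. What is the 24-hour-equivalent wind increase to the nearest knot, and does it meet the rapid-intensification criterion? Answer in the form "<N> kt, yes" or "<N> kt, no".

V₁: ΔP = 11, V ≈ 6.36 × 11^0.65 ≈ 30.22 kt.
V₂: ΔP = 33, V ≈ 6.36 × 33^0.65 ≈ 61.73 kt.
ΔV over 18 h = 31.51 kt → 24 h equivalent = 31.51 × 24/18 ≈ 42.01 kt.
42 kt ≥ 30 kt ⇒ rapid intensification.

42 kt, yes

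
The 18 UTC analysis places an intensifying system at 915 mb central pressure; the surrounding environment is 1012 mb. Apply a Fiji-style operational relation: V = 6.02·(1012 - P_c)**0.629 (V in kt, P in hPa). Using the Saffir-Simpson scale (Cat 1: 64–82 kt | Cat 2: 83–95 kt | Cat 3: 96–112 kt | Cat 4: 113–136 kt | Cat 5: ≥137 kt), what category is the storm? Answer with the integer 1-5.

ΔP = 1012 − 915 = 97 mb.
V ≈ 6.02 × 97^0.629 = 6.02 × 17.77 ≈ 107 kt.
107 kt falls in the Category 3 band.

3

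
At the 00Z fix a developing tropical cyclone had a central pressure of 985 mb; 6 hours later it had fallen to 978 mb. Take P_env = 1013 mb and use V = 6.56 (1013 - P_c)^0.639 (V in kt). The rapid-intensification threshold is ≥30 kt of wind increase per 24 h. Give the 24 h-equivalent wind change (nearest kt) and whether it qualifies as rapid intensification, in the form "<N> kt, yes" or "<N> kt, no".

V₁: ΔP = 28, V ≈ 6.56 × 28^0.639 ≈ 55.16 kt.
V₂: ΔP = 35, V ≈ 6.56 × 35^0.639 ≈ 63.62 kt.
ΔV over 6 h = 8.46 kt → 24 h equivalent = 8.46 × 24/6 ≈ 33.84 kt.
34 kt ≥ 30 kt ⇒ rapid intensification.

34 kt, yes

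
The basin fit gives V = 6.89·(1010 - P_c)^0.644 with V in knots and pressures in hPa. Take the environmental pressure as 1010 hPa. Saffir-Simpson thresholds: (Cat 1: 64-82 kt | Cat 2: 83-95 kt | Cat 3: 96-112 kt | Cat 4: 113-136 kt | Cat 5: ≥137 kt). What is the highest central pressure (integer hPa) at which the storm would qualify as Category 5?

Category 5 begins at V = 137 kt.
Required ΔP = (137/6.89)^(1/0.644) = 19.884^1.553 ≈ 103.83 hPa.
P_c ≤ 1010 − 103.83 = 906.17, so the highest integer P_c is 906 hPa.

906 hPa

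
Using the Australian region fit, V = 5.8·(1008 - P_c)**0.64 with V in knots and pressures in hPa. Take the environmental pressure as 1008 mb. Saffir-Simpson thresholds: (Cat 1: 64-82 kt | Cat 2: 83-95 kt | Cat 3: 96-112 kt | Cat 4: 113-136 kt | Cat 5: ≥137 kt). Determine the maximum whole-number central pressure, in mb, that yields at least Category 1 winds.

965 mb

Category 1 begins at V = 64 kt.
Required ΔP = (64/5.8)^(1/0.64) = 11.034^1.562 ≈ 42.59 mb.
P_c ≤ 1008 − 42.59 = 965.41, so the highest integer P_c is 965 mb.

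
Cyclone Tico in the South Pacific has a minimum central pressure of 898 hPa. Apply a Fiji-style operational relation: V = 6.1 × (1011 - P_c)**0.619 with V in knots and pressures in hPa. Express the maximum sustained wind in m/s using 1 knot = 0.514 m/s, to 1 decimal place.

58.5 m/s

ΔP = 1011 − 898 = 113 hPa.
V ≈ 6.1 × 113^0.619 = 6.1 × 18.658 ≈ 113.811 kt.
113.811 × 0.514 ≈ 58.50 m/s → 58.5 m/s.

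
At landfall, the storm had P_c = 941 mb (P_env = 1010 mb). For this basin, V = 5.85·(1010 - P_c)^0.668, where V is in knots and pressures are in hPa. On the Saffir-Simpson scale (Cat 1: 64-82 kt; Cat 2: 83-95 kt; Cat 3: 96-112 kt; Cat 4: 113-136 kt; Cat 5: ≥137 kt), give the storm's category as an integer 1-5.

ΔP = 1010 − 941 = 69 mb.
V ≈ 5.85 × 69^0.668 = 5.85 × 16.92 ≈ 99 kt.
99 kt falls in the Category 3 band.

3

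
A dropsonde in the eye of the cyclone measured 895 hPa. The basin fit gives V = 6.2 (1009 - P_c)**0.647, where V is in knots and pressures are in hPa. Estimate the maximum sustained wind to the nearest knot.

133 kt

ΔP = 1009 − 895 = 114 hPa.
114^0.647 ≈ 21.420.
V ≈ 6.2 × 21.420 ≈ 132.8 kt.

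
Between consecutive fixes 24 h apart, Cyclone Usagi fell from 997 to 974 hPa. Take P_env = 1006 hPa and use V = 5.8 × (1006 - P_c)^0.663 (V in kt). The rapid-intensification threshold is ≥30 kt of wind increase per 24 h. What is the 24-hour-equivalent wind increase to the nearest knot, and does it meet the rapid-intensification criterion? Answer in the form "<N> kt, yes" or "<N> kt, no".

V₁: ΔP = 9, V ≈ 5.8 × 9^0.663 ≈ 24.89 kt.
V₂: ΔP = 32, V ≈ 5.8 × 32^0.663 ≈ 57.72 kt.
ΔV over 24 h = 32.83 kt → 24 h equivalent = 32.83 × 24/24 ≈ 32.83 kt.
33 kt ≥ 30 kt ⇒ rapid intensification.

33 kt, yes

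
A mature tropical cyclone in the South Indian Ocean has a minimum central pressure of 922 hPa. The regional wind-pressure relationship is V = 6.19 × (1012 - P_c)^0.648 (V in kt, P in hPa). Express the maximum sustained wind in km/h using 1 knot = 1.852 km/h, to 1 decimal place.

ΔP = 1012 − 922 = 90 hPa.
V ≈ 6.19 × 90^0.648 = 6.19 × 18.465 ≈ 114.298 kt.
114.298 × 1.852 ≈ 211.68 km/h → 211.7 km/h.

211.7 km/h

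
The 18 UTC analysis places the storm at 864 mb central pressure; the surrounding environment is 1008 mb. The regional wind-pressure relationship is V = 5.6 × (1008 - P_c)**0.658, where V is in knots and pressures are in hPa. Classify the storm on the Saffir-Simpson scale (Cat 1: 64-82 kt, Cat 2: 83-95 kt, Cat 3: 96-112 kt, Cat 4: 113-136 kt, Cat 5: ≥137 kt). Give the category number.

ΔP = 1008 − 864 = 144 mb.
V ≈ 5.6 × 144^0.658 = 5.6 × 26.31 ≈ 147 kt.
147 kt falls in the Category 5 band.

5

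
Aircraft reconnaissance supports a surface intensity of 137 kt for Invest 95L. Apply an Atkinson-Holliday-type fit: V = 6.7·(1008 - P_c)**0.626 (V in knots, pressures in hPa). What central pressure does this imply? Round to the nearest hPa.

884 hPa

ΔP = (V / 6.7)^(1/0.626) = (137/6.7)^1.597.
137/6.7 = 20.448; 20.448^1.597 ≈ 124.07 hPa.
P_c = 1008 − 124.07 = 883.93 ≈ 884 hPa.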